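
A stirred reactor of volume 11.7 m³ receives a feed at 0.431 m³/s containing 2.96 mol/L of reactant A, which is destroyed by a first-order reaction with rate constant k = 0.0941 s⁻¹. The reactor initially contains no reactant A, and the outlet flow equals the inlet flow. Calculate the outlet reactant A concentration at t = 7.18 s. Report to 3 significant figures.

Species balance: V dC/dt = Q C_in − Q C − k V C.
This is linear with rate a = Q/V + k = 0.13094 s⁻¹.
C_ss = Q C_in/(Q + kV) = 0.83276 mol/L; C(t) = C_ss + (C₀ − C_ss) e^(−a t).
C(7.18) = 0.83276 + (-0.83276)·e^(−0.13094·7.18) = 0.83276 + (-0.83276)·0.39058 = 0.50750 mol/L.

0.508 mol/L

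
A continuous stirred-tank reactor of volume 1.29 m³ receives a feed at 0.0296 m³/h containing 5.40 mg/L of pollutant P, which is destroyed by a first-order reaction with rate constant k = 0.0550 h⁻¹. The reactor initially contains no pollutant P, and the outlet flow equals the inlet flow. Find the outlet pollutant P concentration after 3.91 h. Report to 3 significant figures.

0.418 mg/L

Species balance: V dC/dt = Q C_in − Q C − k V C.
dC/dt = (Q/V) C_in − (Q/V + k) C; effective rate a = Q/V + k = 0.022946 + 0.0550 = 0.077946 h⁻¹.
C_ss = Q C_in/(Q + kV) = 1.5897 mg/L; C(t) = C_ss + (C₀ − C_ss) e^(−a t).
C(3.91) = 1.5897 + (-1.5897)·e^(−0.077946·3.91) = 1.5897 + (-1.5897)·0.73729 = 0.41761 mg/L.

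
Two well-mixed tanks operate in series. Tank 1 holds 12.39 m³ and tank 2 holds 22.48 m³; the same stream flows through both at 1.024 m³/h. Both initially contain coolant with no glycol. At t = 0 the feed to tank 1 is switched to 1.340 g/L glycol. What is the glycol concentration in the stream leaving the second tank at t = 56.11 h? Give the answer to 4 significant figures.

Species balance on tank i: dCᵢ/dt = (Cᵢ₋₁ − Cᵢ)/τᵢ with τᵢ = Vᵢ/Q.
τ₁ = 12.39/1.024 = 12.0996 h; τ₂ = 22.48/1.024 = 21.9531 h.
Tank 1: C₁ = C_in(1 − e^(−t/τ₁)). Tank 2 (τ₁ ≠ τ₂): C₂ = C_in[1 − (τ₁ e^(−t/τ₁) − τ₂ e^(−t/τ₂))/(τ₁ − τ₂)].
At t = 56.11: e^(−t/τ₁) = 0.00968342, e^(−t/τ₂) = 0.0776223.
C₂ = 1.340·[1 − (12.0996·0.00968342 − 21.9531·0.0776223)/(-9.85352)] = 1.340·0.838952 = 1.12420 g/L.

1.124 g/L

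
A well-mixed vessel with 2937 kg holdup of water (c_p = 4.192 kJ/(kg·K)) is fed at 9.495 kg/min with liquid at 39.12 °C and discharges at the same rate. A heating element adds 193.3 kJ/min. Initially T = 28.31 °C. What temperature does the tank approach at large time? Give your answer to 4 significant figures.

Energy balance: M c_p dT/dt = ṁ c_p (T_in − T) + 193.3.
At steady state dT/dt = 0 ⇒ T_ss = T_in + Q̇/(ṁ c_p) = 39.12 + 193.3/(9.495·4.192) = 43.9764 °C.

43.98 °C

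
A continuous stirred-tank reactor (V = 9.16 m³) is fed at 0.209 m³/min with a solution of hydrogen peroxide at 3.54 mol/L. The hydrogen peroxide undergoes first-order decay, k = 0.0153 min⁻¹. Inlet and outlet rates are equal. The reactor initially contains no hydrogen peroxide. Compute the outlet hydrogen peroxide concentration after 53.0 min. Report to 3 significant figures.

V dC/dt = Q(C_in − C) − k V C.
This is linear with rate a = Q/V + k = 0.038117 min⁻¹.
C_ss = Q C_in/(Q + kV) = 2.1190 mol/L; C(t) = C_ss + (C₀ − C_ss) e^(−a t).
C(53.0) = 2.1190 + (-2.1190)·e^(−0.038117·53.0) = 2.1190 + (-2.1190)·0.13263 = 1.8380 mol/L.

1.84 mol/L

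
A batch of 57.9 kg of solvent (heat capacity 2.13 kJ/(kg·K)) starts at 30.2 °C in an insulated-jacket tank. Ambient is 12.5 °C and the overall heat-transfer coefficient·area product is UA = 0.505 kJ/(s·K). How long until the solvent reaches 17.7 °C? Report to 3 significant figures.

First-law balance (no shaft work): M c_p dT/dt = −UA(T − T_amb).
τ = M c_p/UA = 244.21 s; T_ss = T_amb = 12.500 °C.
T(t) = T_ss + (T₀ − T_ss)e^(−t/τ); set T = 17.7:
t = −τ ln[(T − T_ss)/(T₀ − T_ss)] = −244.21 · ln(0.29379) = 299.14 s.

299 s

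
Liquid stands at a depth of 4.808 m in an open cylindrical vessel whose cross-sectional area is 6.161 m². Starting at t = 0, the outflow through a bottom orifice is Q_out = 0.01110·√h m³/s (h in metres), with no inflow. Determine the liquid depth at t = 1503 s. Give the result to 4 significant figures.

A dh/dt = −Q_out = −0.01110 √h.
This is separable: 2 d(√h)/dt = −0.01110/A, so √h = √h₀ − (0.01110/(2A)) t.
√h = √4.808 − 0.01110·1503/(2·6.161) = 2.19272 − 1.35394 = 0.838771.
h = 0.838771² = 0.703537 m.

0.7035 m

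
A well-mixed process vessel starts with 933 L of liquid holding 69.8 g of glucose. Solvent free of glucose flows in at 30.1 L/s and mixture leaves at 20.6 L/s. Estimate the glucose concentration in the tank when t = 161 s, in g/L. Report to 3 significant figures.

0.00346 g/L

Total volume: dV/dt = Q_in − Q_out = 9.5000 L/s, so V(t) = 933 + 9.5000 t and V(161) = 2462.5 L.
Solute balance: dm/dt = 0 − Q_out C = −Q_out m/V(t).
dm/m = −Q_out dt/(V₀ + 9.5000 t); integrating gives ln(m/m₀) = −(Q_out/(Q_in−Q_out)) ln(V/V₀).
m = m₀ (V₀/V)^(Q_out/(Q_in−Q_out)) = 69.8 × (933/2462.5)^(2.1684) = 8.5090 g.
C = m/V = 8.5090/2462.5 = 0.0034554 g/L.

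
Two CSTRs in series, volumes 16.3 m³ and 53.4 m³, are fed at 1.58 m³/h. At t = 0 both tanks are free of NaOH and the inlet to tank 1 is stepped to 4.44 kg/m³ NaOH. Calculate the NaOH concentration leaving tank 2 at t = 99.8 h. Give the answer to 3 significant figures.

Each tank obeys Vᵢ dCᵢ/dt = Q(Cᵢ₋₁ − Cᵢ), so τᵢ = Vᵢ/Q.
τ₁ = 16.3/1.58 = 10.316 h; τ₂ = 53.4/1.58 = 33.797 h.
Tank 1: C₁ = C_in(1 − e^(−t/τ₁)). Tank 2 (τ₁ ≠ τ₂): C₂ = C_in[1 − (τ₁ e^(−t/τ₁) − τ₂ e^(−t/τ₂))/(τ₁ − τ₂)].
At t = 99.8: e^(−t/τ₁) = 6.2906e-05, e^(−t/τ₂) = 0.052189.
C₂ = 4.44·[1 − (10.316·6.2906e-05 − 33.797·0.052189)/(-23.481)] = 4.44·0.92491 = 4.1066 kg/m³.

4.11 kg/m³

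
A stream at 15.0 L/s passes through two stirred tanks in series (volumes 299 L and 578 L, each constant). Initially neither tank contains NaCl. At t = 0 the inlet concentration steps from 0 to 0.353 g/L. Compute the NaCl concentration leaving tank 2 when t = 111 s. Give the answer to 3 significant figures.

Time constants: τᵢ = Vᵢ/Q for each well-mixed tank.
τ₁ = 299/15.0 = 19.933 s; τ₂ = 578/15.0 = 38.533 s.
Tank 1: C₁ = C_in(1 − e^(−t/τ₁)). Tank 2 (τ₁ ≠ τ₂): C₂ = C_in[1 − (τ₁ e^(−t/τ₁) − τ₂ e^(−t/τ₂))/(τ₁ − τ₂)].
At t = 111: e^(−t/τ₁) = 0.0038160, e^(−t/τ₂) = 0.056100.
C₂ = 0.353·[1 − (19.933·0.0038160 − 38.533·0.056100)/(-18.600)] = 0.353·0.88787 = 0.31342 g/L.

0.313 g/L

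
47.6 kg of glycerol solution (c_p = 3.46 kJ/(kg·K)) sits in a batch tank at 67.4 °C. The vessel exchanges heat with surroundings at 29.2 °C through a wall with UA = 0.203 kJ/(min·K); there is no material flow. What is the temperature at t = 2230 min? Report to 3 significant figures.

Lumped-capacitance energy balance: M c_p dT/dt = UA(T_amb − T).
dT/dt = (T_ss − T)/τ with T_ss = T_amb = 29.200 °C, τ = M c_p/UA = 47.6·3.46/0.203 = 811.31 min.
Integrating: T(t) = T_ss + (T₀ − T_ss) e^(−t/τ).
T(2230) = 29.200 + (38.200)·0.064015 = 31.645 °C.

31.6 °C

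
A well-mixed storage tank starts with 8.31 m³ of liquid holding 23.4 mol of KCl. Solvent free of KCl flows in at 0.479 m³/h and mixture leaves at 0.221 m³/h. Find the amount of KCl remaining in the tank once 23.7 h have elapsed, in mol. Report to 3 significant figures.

Total volume: dV/dt = Q_in − Q_out = 0.25800 m³/h, so V(t) = 8.31 + 0.25800 t and V(23.7) = 14.425 m³.
Solute balance: dm/dt = 0 − Q_out C = −Q_out m/V(t).
dm/m = −Q_out dt/(V₀ + 0.25800 t); integrating gives ln(m/m₀) = −(Q_out/(Q_in−Q_out)) ln(V/V₀).
m = m₀ (V₀/V)^(Q_out/(Q_in−Q_out)) = 23.4 × (8.31/14.425)^(0.85659) = 14.590 mol.

14.6 mol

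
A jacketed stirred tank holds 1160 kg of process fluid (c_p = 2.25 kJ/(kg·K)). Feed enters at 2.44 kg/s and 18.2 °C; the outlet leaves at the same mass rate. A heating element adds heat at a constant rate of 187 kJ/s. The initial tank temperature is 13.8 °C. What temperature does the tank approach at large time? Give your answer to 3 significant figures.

52.3 °C

Energy balance: M c_p dT/dt = ṁ c_p (T_in − T) + 187.
At steady state dT/dt = 0 ⇒ T_ss = T_in + Q̇/(ṁ c_p) = 18.2 + 187/(2.44·2.25) = 52.262 °C.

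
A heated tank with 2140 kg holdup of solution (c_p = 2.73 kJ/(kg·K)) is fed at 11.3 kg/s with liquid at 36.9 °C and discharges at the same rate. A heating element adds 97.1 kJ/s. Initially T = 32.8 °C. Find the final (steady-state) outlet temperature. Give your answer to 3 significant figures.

Energy balance: M c_p dT/dt = ṁ c_p (T_in − T) + 97.1.
At steady state dT/dt = 0 ⇒ T_ss = T_in + Q̇/(ṁ c_p) = 36.9 + 97.1/(11.3·2.73) = 40.048 °C.

40.0 °C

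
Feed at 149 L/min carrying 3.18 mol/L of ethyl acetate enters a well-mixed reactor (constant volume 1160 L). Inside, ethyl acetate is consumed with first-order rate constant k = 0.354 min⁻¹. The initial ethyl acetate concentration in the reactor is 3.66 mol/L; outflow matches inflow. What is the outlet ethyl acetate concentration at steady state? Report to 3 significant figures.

V dC/dt = Q(C_in − C) − k V C.
Steady state (dC/dt = 0): C_ss = Q C_in/(Q + kV) = C_in/(1 + kV/Q).
C_ss = 149·3.18/(149 + 0.354·1160) = 473.82/559.64 = 0.84665 mol/L.

0.847 mol/L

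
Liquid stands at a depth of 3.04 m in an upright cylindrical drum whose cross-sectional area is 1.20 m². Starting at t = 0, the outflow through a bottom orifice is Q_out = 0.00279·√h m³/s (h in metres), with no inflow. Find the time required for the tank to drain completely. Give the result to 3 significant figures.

1500 s

With no inflow, A dh/dt = −0.00279 √h.
Separate and integrate: 2(√h − √h₀) = −(0.00279/A) t.
Set h = 0: 2√h₀ = (0.00279/A) t_empty ⇒ t_empty = 2A√h₀/0.00279.
t_empty = 2·1.20·√3.04/0.00279 = 2.4000·1.7436/0.00279 = 1499.8 s.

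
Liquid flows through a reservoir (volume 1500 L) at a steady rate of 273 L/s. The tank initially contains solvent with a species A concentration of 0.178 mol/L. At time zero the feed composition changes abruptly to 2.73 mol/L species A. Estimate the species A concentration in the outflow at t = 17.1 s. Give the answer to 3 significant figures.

2.62 mol/L

Transient balance on the dissolved component: V dC/dt = Q(C_in − C).
So dC/dt = (C_in − C)/τ with τ = V/Q = 1500/273 = 5.4945 s.
C approaches C_in exponentially: C(t) = C_in + (C₀ − C_in) e^(−t/τ).
C(17.1) = 2.73 + (0.178 − 2.73)·e^(−17.1/5.4945) = 2.73 + (-2.5520)·0.044503 = 2.6164 mol/L.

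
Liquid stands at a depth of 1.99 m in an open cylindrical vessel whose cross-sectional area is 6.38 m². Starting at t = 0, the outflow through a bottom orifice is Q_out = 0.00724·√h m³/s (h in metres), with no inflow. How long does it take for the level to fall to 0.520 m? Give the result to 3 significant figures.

With no inflow, A dh/dt = −0.00724 √h.
∫ h^(−1/2) dh = −(0.00724/A) ∫ dt, giving 2√h = 2√h₀ − (0.00724/A) t.
t = 2A(√h₀ − √h)/0.00724 = 2·6.38·(√1.99 − √0.520)/0.00724
  = 12.760 × (1.4107 − 0.72111) / 0.00724 = 1215.3 s.

1220 s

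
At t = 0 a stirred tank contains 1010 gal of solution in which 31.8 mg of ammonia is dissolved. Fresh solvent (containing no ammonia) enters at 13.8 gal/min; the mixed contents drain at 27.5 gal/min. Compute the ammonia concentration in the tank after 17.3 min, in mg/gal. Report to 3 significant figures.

Let m(t) be the amount of ammonia. Volume: V(t) = V₀ + (Q_in − Q_out) t = 1010 − 13.700 t; V(17.3) = 772.99 gal.
Species balance (pure solvent in): dm/dt = −Q_out · m/V(t).
Separate: dm/m = −Q_out dt/V(t) ⇒ ln(m/m₀) = −(Q_out/(Q_in−Q_out)) ln(V/V₀).
m = m₀ (V₀/V)^(Q_out/(Q_in−Q_out)) = 31.8 × (1010/772.99)^(-2.0073) = 18.590 mg.
C = m/V = 18.590/772.99 = 0.024050 mg/gal.

0.0240 mg/gal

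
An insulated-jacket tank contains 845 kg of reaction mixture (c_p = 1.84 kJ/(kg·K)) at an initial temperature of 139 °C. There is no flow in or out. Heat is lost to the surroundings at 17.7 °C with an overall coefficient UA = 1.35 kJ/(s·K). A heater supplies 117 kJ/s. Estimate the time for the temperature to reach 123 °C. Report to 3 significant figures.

714 s

M c_p dT/dt = −UA(T − T_amb) + Q̇.
τ = M c_p/UA = 1151.7 s; T_ss = T_amb + Q̇/UA = 17.7 + 117/1.35 = 104.37 °C.
T(t) = T_ss + (T₀ − T_ss)e^(−t/τ); set T = 123:
t = −τ ln[(T − T_ss)/(T₀ − T_ss)] = −1151.7 · ln(0.53802) = 713.90 s.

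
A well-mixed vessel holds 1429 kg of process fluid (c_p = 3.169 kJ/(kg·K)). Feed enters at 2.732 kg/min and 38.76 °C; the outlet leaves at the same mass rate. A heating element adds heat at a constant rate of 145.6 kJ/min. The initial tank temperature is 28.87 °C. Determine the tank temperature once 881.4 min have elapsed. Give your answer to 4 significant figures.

50.63 °C

M c_p dT/dt = ṁ c_p (T_in − T) + Q̇.
Rearrange: dT/dt = (T_ss − T)/τ with τ = M/ṁ = 523.060 min and T_ss = T_in + Q̇/(ṁ c_p) = 55.5774 °C.
T approaches T_ss exponentially: T(t) = T_ss + (T₀ − T_ss) e^(−t/τ).
T(881.4) = 55.5774 + (-26.7074)·e^(−881.4/523.060) = 55.5774 + (-26.7074)·0.185429 = 50.6251 °C.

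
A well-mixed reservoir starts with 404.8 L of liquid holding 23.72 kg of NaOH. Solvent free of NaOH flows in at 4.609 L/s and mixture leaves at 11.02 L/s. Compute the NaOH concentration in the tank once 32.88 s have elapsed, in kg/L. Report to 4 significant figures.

0.03453 kg/L

Let m(t) be the amount of NaOH. Volume: V(t) = V₀ + (Q_in − Q_out) t = 404.8 − 6.41100 t; V(32.88) = 194.006 L.
No NaOH enters, so dm/dt = −Q_out · (m/V).
Separate: dm/m = −Q_out dt/V(t) ⇒ ln(m/m₀) = −(Q_out/(Q_in−Q_out)) ln(V/V₀).
m = m₀ (V₀/V)^(Q_out/(Q_in−Q_out)) = 23.72 × (404.8/194.006)^(-1.71892) = 6.69960 kg.
C = m/V = 6.69960/194.006 = 0.0345329 kg/L.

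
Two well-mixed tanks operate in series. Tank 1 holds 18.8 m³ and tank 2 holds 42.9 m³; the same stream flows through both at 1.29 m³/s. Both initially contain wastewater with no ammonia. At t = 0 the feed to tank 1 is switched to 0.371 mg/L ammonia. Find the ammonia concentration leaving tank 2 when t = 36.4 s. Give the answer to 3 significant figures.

0.174 mg/L

Species balance on tank i: dCᵢ/dt = (Cᵢ₋₁ − Cᵢ)/τᵢ with τᵢ = Vᵢ/Q.
τ₁ = 18.8/1.29 = 14.574 s; τ₂ = 42.9/1.29 = 33.256 s.
Solving the cascade with C₁(0)=C₂(0)=0 gives C₂(t) = C_in[1 − (τ₁ e^(−t/τ₁) − τ₂ e^(−t/τ₂))/(τ₁ − τ₂)].
At t = 36.4: e^(−t/τ₁) = 0.082277, e^(−t/τ₂) = 0.33469.
C₂ = 0.371·[1 − (14.574·0.082277 − 33.256·0.33469)/(-18.682)] = 0.371·0.46840 = 0.17378 mg/L.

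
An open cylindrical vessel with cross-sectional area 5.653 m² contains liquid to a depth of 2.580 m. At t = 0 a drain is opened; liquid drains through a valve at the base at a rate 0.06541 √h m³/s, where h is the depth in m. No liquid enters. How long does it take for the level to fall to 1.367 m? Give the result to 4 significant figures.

Mass balance (ρ constant): A dh/dt = −0.06541 √h.
This is separable: 2 d(√h)/dt = −0.06541/A, so √h = √h₀ − (0.06541/(2A)) t.
t = 2A(√h₀ − √h)/0.06541 = 2·5.653·(√2.580 − √1.367)/0.06541
  = 11.3060 × (1.60624 − 1.16919) / 0.06541 = 75.5433 s.

75.54 s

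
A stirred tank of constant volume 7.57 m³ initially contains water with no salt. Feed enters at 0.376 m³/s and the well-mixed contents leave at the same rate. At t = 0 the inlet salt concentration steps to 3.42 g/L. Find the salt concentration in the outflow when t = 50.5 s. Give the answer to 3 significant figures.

Accumulation = in − out for the solute gives V dC/dt = Q(C_in − C).
So dC/dt = (C_in − C)/τ with τ = V/Q = 7.57/0.376 = 20.133 s.
This is linear first-order; C(t) = C_in + (C₀ − C_in) e^(−t/τ).
C(50.5) = 3.42 + (0 − 3.42)·e^(−50.5/20.133) = 3.42 + (-3.4200)·0.081405 = 3.1416 g/L.

3.14 g/L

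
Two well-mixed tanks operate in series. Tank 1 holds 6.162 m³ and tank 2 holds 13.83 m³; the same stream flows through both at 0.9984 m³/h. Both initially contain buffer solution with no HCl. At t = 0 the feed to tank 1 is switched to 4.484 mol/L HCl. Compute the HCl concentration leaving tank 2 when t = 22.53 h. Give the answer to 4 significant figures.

2.987 mol/L

Species balance on tank i: dCᵢ/dt = (Cᵢ₋₁ − Cᵢ)/τᵢ with τᵢ = Vᵢ/Q.
τ₁ = 6.162/0.9984 = 6.17188 h; τ₂ = 13.83/0.9984 = 13.8522 h.
Solving the cascade with C₁(0)=C₂(0)=0 gives C₂(t) = C_in[1 − (τ₁ e^(−t/τ₁) − τ₂ e^(−t/τ₂))/(τ₁ − τ₂)].
At t = 22.53: e^(−t/τ₁) = 0.0259799, e^(−t/τ₂) = 0.196624.
C₂ = 4.484·[1 − (6.17188·0.0259799 − 13.8522·0.196624)/(-7.68029)] = 4.484·0.666246 = 2.98745 mol/L.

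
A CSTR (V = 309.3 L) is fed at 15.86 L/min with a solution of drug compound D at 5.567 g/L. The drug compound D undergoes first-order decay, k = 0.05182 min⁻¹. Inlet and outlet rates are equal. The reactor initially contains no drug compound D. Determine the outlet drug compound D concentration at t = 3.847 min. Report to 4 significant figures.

Species balance: V dC/dt = Q C_in − Q C − k V C.
This is linear with rate a = Q/V + k = 0.103097 min⁻¹.
C_ss = Q C_in/(Q + kV) = 2.76884 g/L; C(t) = C_ss + (C₀ − C_ss) e^(−a t).
C(3.847) = 2.76884 + (-2.76884)·e^(−0.103097·3.847) = 2.76884 + (-2.76884)·0.672593 = 0.906537 g/L.

0.9065 g/L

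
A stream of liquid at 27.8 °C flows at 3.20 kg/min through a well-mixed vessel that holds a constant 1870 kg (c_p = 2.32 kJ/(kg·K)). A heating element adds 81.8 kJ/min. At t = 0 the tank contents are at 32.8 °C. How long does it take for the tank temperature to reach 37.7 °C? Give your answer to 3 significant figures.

Unsteady energy balance on the tank contents: M c_p dT/dt = ṁ c_p (T_in − T) + 81.8.
τ = M/ṁ = 584.38 min; T_ss = T_in + Q̇/(ṁ c_p) = 38.818 °C.
T(t) = T_ss + (T₀ − T_ss) e^(−t/τ). Set T = 37.7:
e^(−t/τ) = (37.7 − 38.818)/(32.8 − 38.818) = 0.18582
t = −584.38 · ln(0.18582) = 983.49 min.

983 min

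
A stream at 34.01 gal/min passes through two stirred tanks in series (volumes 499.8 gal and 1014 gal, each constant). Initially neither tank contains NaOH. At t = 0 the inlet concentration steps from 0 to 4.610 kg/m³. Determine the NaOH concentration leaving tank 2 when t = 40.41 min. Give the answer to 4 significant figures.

2.552 kg/m³

Time constants: τᵢ = Vᵢ/Q for each well-mixed tank.
τ₁ = 499.8/34.01 = 14.6957 min; τ₂ = 1014/34.01 = 29.8148 min.
Solving the cascade with C₁(0)=C₂(0)=0 gives C₂(t) = C_in[1 − (τ₁ e^(−t/τ₁) − τ₂ e^(−t/τ₂))/(τ₁ − τ₂)].
At t = 40.41: e^(−t/τ₁) = 0.0639414, e^(−t/τ₂) = 0.257852.
C₂ = 4.610·[1 − (14.6957·0.0639414 − 29.8148·0.257852)/(-15.1191)] = 4.610·0.553668 = 2.55241 kg/m³.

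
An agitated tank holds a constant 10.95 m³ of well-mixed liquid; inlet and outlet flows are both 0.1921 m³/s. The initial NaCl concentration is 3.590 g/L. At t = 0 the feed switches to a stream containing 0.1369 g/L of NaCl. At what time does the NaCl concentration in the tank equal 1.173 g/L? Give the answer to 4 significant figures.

Species balance: V dC/dt = Q(C_in − C) ⇒ τ = V/Q = 57.0016 s.
C(t) = C_in + (C₀ − C_in) e^(−t/τ). Set C = 1.173 and solve for t:
e^(−t/τ) = (C − C_in)/(C₀ − C_in) = (1.173 − 0.1369)/(3.590 − 0.1369) = 0.300049
t = −τ ln(…) = 57.0016 × 1.20381 = 68.6190 s.

68.62 s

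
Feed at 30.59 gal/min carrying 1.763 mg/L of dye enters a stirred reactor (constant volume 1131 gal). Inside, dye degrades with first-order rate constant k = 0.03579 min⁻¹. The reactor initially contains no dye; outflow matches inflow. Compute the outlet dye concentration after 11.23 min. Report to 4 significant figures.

Species balance: V dC/dt = Q C_in − Q C − k V C.
This is linear with rate a = Q/V + k = 0.0628369 min⁻¹.
C_ss = Q C_in/(Q + kV) = 0.758848 mg/L; C(t) = C_ss + (C₀ − C_ss) e^(−a t).
C(11.23) = 0.758848 + (-0.758848)·e^(−0.0628369·11.23) = 0.758848 + (-0.758848)·0.493784 = 0.384141 mg/L.

0.3841 mg/L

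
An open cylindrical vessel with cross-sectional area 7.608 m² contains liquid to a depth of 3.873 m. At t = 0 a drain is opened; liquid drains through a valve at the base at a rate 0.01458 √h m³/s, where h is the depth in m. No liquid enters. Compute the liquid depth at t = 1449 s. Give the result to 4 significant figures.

A dh/dt = −Q_out = −0.01458 √h.
This is separable: 2 d(√h)/dt = −0.01458/A, so √h = √h₀ − (0.01458/(2A)) t.
√h = √3.873 − 0.01458·1449/(2·7.608) = 1.96799 − 1.38843 = 0.579559.
h = 0.579559² = 0.335889 m.

0.3359 m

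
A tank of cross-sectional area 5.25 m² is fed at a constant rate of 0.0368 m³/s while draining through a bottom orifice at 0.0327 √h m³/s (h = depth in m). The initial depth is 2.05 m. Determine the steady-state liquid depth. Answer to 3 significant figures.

A dh/dt = Q_in − 0.0327 √h. Steady state requires inflow = outflow:
Q_in = 0.0327 √h_ss ⇒ √h_ss = 0.0368/0.0327 = 1.1254.
h_ss = 1.1254² = 1.2665 m. (Since h₀ = 2.05 m > h_ss, the level will fall toward this value.)

1.27 m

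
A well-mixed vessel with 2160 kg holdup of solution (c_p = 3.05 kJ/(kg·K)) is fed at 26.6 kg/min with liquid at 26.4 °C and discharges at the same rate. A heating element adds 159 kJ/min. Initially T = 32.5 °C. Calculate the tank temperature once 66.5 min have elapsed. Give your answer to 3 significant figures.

M c_p dT/dt = ṁ c_p (T_in − T) + Q̇.
Rearrange: dT/dt = (T_ss − T)/τ with τ = M/ṁ = 81.203 min and T_ss = T_in + Q̇/(ṁ c_p) = 28.360 °C.
Solution: T(t) = T_ss + (T₀ − T_ss) e^(−t/τ).
T(66.5) = 28.360 + (4.1402)·e^(−66.5/81.203) = 28.360 + (4.1402)·0.44090 = 30.185 °C.

30.2 °C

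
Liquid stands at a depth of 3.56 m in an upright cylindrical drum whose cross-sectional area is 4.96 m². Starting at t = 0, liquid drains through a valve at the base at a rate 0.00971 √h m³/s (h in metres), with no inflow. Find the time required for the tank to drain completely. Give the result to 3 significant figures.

1930 s

A dh/dt = −Q_out = −0.00971 √h.
Separate and integrate: 2(√h − √h₀) = −(0.00971/A) t.
Tank is empty when √h = 0: t_empty = 2A√h₀/0.00971.
t_empty = 2·4.96·√3.56/0.00971 = 9.9200·1.8868/0.00971 = 1927.6 s.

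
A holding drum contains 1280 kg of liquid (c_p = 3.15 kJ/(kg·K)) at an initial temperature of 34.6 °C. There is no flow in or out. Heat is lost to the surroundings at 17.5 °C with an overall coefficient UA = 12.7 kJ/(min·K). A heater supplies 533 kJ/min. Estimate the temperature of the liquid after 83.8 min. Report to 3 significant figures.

M c_p dT/dt = −UA(T − T_amb) + Q̇.
dT/dt = (T_ss − T)/τ with T_ss = T_amb + Q̇/UA = 17.5 + 533/12.7 = 59.469 °C, τ = M c_p/UA = 1280·3.15/12.7 = 317.48 min.
Solution: T(t) = T_ss + (T₀ − T_ss) e^(−t/τ).
T(83.8) = 59.469 + (-24.869)·0.76801 = 40.369 °C.

40.4 °C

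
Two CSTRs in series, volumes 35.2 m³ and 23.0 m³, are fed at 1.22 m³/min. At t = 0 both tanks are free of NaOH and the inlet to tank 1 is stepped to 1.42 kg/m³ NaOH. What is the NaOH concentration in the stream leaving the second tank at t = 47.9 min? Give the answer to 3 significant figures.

Time constants: τᵢ = Vᵢ/Q for each well-mixed tank.
τ₁ = 35.2/1.22 = 28.852 min; τ₂ = 23.0/1.22 = 18.852 min.
Solving the cascade with C₁(0)=C₂(0)=0 gives C₂(t) = C_in[1 − (τ₁ e^(−t/τ₁) − τ₂ e^(−t/τ₂))/(τ₁ − τ₂)].
At t = 47.9: e^(−t/τ₁) = 0.19011, e^(−t/τ₂) = 0.078805.
C₂ = 1.42·[1 − (28.852·0.19011 − 18.852·0.078805)/(10.000)] = 1.42·0.60006 = 0.85209 kg/m³.

0.852 kg/m³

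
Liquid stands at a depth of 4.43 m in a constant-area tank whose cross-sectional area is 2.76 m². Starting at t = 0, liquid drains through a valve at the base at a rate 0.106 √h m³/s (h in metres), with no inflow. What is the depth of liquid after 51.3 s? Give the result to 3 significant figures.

Volume balance on the tank: A dh/dt = −0.106 √h.
∫ h^(−1/2) dh = −(0.106/A) ∫ dt, giving 2√h = 2√h₀ − (0.106/A) t.
√h = √4.43 − 0.106·51.3/(2·2.76) = 2.1048 − 0.98511 = 1.1196.
h = 1.1196² = 1.2536 m.

1.25 m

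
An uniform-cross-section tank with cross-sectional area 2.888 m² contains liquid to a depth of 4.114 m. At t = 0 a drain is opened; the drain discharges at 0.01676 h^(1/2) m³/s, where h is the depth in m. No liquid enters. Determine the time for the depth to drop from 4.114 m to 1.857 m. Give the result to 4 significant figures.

With no inflow, A dh/dt = −0.01676 √h.
This is separable: 2 d(√h)/dt = −0.01676/A, so √h = √h₀ − (0.01676/(2A)) t.
t = 2A(√h₀ − √h)/0.01676 = 2·2.888·(√4.114 − √1.857)/0.01676
  = 5.77600 × (2.02830 − 1.36272) / 0.01676 = 229.380 s.

229.4 s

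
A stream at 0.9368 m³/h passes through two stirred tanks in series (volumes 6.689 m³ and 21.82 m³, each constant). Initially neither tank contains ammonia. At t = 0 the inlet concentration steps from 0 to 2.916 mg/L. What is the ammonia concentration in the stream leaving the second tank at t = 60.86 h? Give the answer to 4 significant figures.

Species balance on tank i: dCᵢ/dt = (Cᵢ₋₁ − Cᵢ)/τᵢ with τᵢ = Vᵢ/Q.
τ₁ = 6.689/0.9368 = 7.14026 h; τ₂ = 21.82/0.9368 = 23.2921 h.
Tank 1: C₁ = C_in(1 − e^(−t/τ₁)). Tank 2 (τ₁ ≠ τ₂): C₂ = C_in[1 − (τ₁ e^(−t/τ₁) − τ₂ e^(−t/τ₂))/(τ₁ − τ₂)].
At t = 60.86: e^(−t/τ₁) = 0.000198744, e^(−t/τ₂) = 0.0733210.
C₂ = 2.916·[1 − (7.14026·0.000198744 − 23.2921·0.0733210)/(-16.1518)] = 2.916·0.894354 = 2.60794 mg/L.

2.608 mg/L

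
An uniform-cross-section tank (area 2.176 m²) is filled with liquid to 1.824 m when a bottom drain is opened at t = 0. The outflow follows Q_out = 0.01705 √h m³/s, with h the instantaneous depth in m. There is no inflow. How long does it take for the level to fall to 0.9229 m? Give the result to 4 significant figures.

99.52 s

Accumulation of liquid (constant cross-section A): A dh/dt = −0.01705 √h.
∫ h^(−1/2) dh = −(0.01705/A) ∫ dt, giving 2√h = 2√h₀ − (0.01705/A) t.
t = 2A(√h₀ − √h)/0.01705 = 2·2.176·(√1.824 − √0.9229)/0.01705
  = 4.35200 × (1.35056 − 0.960677) / 0.01705 = 99.5162 s.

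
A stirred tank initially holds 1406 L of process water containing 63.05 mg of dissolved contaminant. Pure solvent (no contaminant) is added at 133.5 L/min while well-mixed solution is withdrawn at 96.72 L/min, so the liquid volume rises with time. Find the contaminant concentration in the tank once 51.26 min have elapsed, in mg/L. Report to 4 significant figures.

0.002046 mg/L

Total volume: dV/dt = Q_in − Q_out = 36.7800 L/min, so V(t) = 1406 + 36.7800 t and V(51.26) = 3291.34 L.
No contaminant enters, so dm/dt = −Q_out · (m/V).
dm/m = −Q_out dt/(V₀ + 36.7800 t); integrating gives ln(m/m₀) = −(Q_out/(Q_in−Q_out)) ln(V/V₀).
m = m₀ (V₀/V)^(Q_out/(Q_in−Q_out)) = 63.05 × (1406/3291.34)^(2.62969) = 6.73457 mg.
C = m/V = 6.73457/3291.34 = 0.00204615 mg/L.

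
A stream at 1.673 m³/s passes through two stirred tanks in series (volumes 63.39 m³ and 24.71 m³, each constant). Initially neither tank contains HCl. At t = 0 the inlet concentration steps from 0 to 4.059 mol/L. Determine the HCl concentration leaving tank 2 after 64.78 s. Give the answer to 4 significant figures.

2.888 mol/L

Each tank obeys Vᵢ dCᵢ/dt = Q(Cᵢ₋₁ − Cᵢ), so τᵢ = Vᵢ/Q.
τ₁ = 63.39/1.673 = 37.8900 s; τ₂ = 24.71/1.673 = 14.7699 s.
Tank 1: C₁ = C_in(1 − e^(−t/τ₁)). Tank 2 (τ₁ ≠ τ₂): C₂ = C_in[1 − (τ₁ e^(−t/τ₁) − τ₂ e^(−t/τ₂))/(τ₁ − τ₂)].
At t = 64.78: e^(−t/τ₁) = 0.180923, e^(−t/τ₂) = 0.0124510.
C₂ = 4.059·[1 − (37.8900·0.180923 − 14.7699·0.0124510)/(23.1201)] = 4.059·0.711452 = 2.88778 mol/L.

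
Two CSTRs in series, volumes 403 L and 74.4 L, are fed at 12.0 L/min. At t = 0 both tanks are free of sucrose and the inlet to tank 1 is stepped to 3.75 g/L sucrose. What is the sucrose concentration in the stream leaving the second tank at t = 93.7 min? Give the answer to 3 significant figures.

3.47 g/L

Species balance on tank i: dCᵢ/dt = (Cᵢ₋₁ − Cᵢ)/τᵢ with τᵢ = Vᵢ/Q.
τ₁ = 403/12.0 = 33.583 min; τ₂ = 74.4/12.0 = 6.2000 min.
Solving the cascade with C₁(0)=C₂(0)=0 gives C₂(t) = C_in[1 − (τ₁ e^(−t/τ₁) − τ₂ e^(−t/τ₂))/(τ₁ − τ₂)].
At t = 93.7: e^(−t/τ₁) = 0.061417, e^(−t/τ₂) = 2.7324e-07.
C₂ = 3.75·[1 − (33.583·0.061417 − 6.2000·2.7324e-07)/(27.383)] = 3.75·0.92468 = 3.4675 g/L.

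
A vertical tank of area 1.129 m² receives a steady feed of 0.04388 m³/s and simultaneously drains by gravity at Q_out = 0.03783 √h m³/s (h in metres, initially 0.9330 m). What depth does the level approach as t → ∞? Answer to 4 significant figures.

Level balance: A dh/dt = 0.04388 − 0.03783 √h. Setting dh/dt = 0:
Q_in = 0.03783 √h_ss ⇒ √h_ss = 0.04388/0.03783 = 1.15993.
h_ss = 1.15993² = 1.34543 m. (Since h₀ = 0.9330 m < h_ss, the level will rise toward this value.)

1.345 m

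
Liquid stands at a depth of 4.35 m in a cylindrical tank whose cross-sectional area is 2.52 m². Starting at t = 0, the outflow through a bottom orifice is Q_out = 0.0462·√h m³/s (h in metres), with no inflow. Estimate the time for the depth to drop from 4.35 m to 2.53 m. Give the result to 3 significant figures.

Mass balance (ρ constant): A dh/dt = −0.0462 √h.
∫ h^(−1/2) dh = −(0.0462/A) ∫ dt, giving 2√h = 2√h₀ − (0.0462/A) t.
t = 2A(√h₀ − √h)/0.0462 = 2·2.52·(√4.35 − √2.53)/0.0462
  = 5.0400 × (2.0857 − 1.5906) / 0.0462 = 54.007 s.

54.0 s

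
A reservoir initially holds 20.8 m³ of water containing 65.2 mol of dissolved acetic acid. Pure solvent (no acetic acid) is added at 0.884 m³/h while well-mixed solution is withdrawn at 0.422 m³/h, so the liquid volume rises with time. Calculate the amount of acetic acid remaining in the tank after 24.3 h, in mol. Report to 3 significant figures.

Total volume: dV/dt = Q_in − Q_out = 0.46200 m³/h, so V(t) = 20.8 + 0.46200 t and V(24.3) = 32.027 m³.
Solute balance: dm/dt = 0 − Q_out C = −Q_out m/V(t).
Separate: dm/m = −Q_out dt/V(t) ⇒ ln(m/m₀) = −(Q_out/(Q_in−Q_out)) ln(V/V₀).
m = m₀ (V₀/V)^(Q_out/(Q_in−Q_out)) = 65.2 × (20.8/32.027)^(0.91342) = 43.957 mol.

44.0 mol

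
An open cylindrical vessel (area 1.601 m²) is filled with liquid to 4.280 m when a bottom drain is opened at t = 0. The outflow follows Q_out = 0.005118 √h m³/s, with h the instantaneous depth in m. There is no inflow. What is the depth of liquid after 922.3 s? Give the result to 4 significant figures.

A dh/dt = −Q_out = −0.005118 √h.
Separate and integrate: 2(√h − √h₀) = −(0.005118/A) t.
√h = √4.280 − 0.005118·922.3/(2·1.601) = 2.06882 − 1.47418 = 0.594634.
h = 0.594634² = 0.353589 m.

0.3536 m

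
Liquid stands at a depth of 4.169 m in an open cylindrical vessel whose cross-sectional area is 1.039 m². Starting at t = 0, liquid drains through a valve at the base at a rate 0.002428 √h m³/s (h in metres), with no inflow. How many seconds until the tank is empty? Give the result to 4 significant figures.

1747 s

A dh/dt = −Q_out = −0.002428 √h.
Separate and integrate: 2(√h − √h₀) = −(0.002428/A) t.
Tank is empty when √h = 0: t_empty = 2A√h₀/0.002428.
t_empty = 2·1.039·√4.169/0.002428 = 2.07800·2.04181/0.002428 = 1747.48 s.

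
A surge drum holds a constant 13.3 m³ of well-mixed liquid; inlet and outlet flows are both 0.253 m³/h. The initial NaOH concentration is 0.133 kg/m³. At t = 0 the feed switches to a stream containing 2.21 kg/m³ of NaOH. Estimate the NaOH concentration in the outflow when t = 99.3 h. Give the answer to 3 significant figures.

1.90 kg/m³

Transient balance on the dissolved component: V dC/dt = Q(C_in − C).
So dC/dt = (C_in − C)/τ with τ = V/Q = 13.3/0.253 = 52.569 h.
C approaches C_in exponentially: C(t) = C_in + (C₀ − C_in) e^(−t/τ).
C(99.3) = 2.21 + (0.133 − 2.21)·e^(−99.3/52.569) = 2.21 + (-2.0770)·0.15123 = 1.8959 kg/m³.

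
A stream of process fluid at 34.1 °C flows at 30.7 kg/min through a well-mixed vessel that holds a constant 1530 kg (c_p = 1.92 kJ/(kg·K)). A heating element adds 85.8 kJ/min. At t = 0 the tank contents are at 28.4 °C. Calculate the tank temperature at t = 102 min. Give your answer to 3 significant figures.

M c_p dT/dt = ṁ c_p (T_in − T) + Q̇.
Rearrange: dT/dt = (T_ss − T)/τ with τ = M/ṁ = 49.837 min and T_ss = T_in + Q̇/(ṁ c_p) = 35.556 °C.
T approaches T_ss exponentially: T(t) = T_ss + (T₀ − T_ss) e^(−t/τ).
T(102) = 35.556 + (-7.1556)·e^(−102/49.837) = 35.556 + (-7.1556)·0.12916 = 34.631 °C.

34.6 °C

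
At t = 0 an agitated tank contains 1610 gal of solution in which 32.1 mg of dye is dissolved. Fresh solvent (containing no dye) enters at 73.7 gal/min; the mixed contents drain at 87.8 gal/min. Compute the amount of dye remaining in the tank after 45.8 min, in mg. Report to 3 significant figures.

Total volume: dV/dt = Q_in − Q_out = -14.100 gal/min, so V(t) = 1610 − 14.100 t and V(45.8) = 964.22 gal.
Species balance (pure solvent in): dm/dt = −Q_out · m/V(t).
dm/m = −Q_out dt/(V₀ − 14.100 t); integrating gives ln(m/m₀) = −(Q_out/(Q_in−Q_out)) ln(V/V₀).
m = m₀ (V₀/V)^(Q_out/(Q_in−Q_out)) = 32.1 × (1610/964.22)^(-6.2270) = 1.3185 mg.

1.32 mg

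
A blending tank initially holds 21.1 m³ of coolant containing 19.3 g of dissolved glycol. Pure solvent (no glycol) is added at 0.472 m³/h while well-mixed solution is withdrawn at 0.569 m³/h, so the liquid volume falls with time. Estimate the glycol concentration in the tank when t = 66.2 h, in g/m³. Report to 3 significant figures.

0.156 g/m³

Total volume: dV/dt = Q_in − Q_out = -0.097000 m³/h, so V(t) = 21.1 − 0.097000 t and V(66.2) = 14.679 m³.
Species balance (pure solvent in): dm/dt = −Q_out · m/V(t).
dm/m = −Q_out dt/(V₀ − 0.097000 t); integrating gives ln(m/m₀) = −(Q_out/(Q_in−Q_out)) ln(V/V₀).
m = m₀ (V₀/V)^(Q_out/(Q_in−Q_out)) = 19.3 × (21.1/14.679)^(-5.8660) = 2.2966 g.
C = m/V = 2.2966/14.679 = 0.15646 g/m³.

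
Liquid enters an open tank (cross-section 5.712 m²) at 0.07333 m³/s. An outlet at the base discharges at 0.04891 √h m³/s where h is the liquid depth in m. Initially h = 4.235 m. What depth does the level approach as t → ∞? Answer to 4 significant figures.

2.248 m

A dh/dt = Q_in − 0.04891 √h. Steady state requires inflow = outflow:
Q_in = 0.04891 √h_ss ⇒ √h_ss = 0.07333/0.04891 = 1.49928.
h_ss = 1.49928² = 2.24785 m. (Since h₀ = 4.235 m > h_ss, the level will fall toward this value.)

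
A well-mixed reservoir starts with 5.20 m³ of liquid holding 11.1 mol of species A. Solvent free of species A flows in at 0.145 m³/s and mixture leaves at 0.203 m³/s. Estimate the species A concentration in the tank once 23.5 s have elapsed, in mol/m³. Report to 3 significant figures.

Let m(t) be the amount of species A. Volume: V(t) = V₀ + (Q_in − Q_out) t = 5.20 − 0.058000 t; V(23.5) = 3.8370 m³.
No species A enters, so dm/dt = −Q_out · (m/V).
Separate: dm/m = −Q_out dt/V(t) ⇒ ln(m/m₀) = −(Q_out/(Q_in−Q_out)) ln(V/V₀).
m = m₀ (V₀/V)^(Q_out/(Q_in−Q_out)) = 11.1 × (5.20/3.8370)^(-3.5000) = 3.8307 mol.
C = m/V = 3.8307/3.8370 = 0.99837 mol/m³.

0.998 mol/m³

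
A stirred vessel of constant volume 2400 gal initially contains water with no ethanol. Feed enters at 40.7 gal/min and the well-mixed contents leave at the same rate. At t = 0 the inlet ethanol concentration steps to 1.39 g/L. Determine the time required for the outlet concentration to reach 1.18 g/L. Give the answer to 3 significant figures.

111 min

Species balance: V dC/dt = Q(C_in − C) ⇒ τ = V/Q = 58.968 min.
C(t) = C_in + (C₀ − C_in) e^(−t/τ). Set C = 1.18 and solve for t:
e^(−t/τ) = (C − C_in)/(C₀ − C_in) = (1.18 − 1.39)/(0 − 1.39) = 0.15108
t = −τ ln(…) = 58.968 × 1.8900 = 111.45 min.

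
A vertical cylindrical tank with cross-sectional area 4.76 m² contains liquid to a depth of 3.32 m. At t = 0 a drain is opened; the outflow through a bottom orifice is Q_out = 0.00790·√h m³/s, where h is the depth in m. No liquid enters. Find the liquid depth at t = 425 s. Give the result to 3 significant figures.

With no inflow, A dh/dt = −0.00790 √h.
This is separable: 2 d(√h)/dt = −0.00790/A, so √h = √h₀ − (0.00790/(2A)) t.
√h = √3.32 − 0.00790·425/(2·4.76) = 1.8221 − 0.35268 = 1.4694.
h = 1.4694² = 2.1592 m.

2.16 m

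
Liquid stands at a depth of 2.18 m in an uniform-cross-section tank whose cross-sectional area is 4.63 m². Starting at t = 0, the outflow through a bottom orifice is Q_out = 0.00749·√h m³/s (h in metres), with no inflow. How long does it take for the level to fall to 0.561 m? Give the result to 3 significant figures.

899 s

Accumulation of liquid (constant cross-section A): A dh/dt = −0.00749 √h.
Separate and integrate: 2(√h − √h₀) = −(0.00749/A) t.
t = 2A(√h₀ − √h)/0.00749 = 2·4.63·(√2.18 − √0.561)/0.00749
  = 9.2600 × (1.4765 − 0.74900) / 0.00749 = 899.40 s.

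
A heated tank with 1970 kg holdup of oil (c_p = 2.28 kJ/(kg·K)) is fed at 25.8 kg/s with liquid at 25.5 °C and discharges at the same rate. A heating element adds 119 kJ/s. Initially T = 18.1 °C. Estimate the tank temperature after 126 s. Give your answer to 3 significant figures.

M c_p dT/dt = ṁ c_p (T_in − T) + Q̇.
τ = M/ṁ = 76.357 s; T_ss = T_in + Q̇/(ṁ c_p) = 25.5 + 119/(25.8·2.28) = 27.523 °C.
This is linear first-order; T(t) = T_ss + (T₀ − T_ss) e^(−t/τ).
T(126) = 27.523 + (-9.4230)·e^(−126/76.357) = 27.523 + (-9.4230)·0.19202 = 25.714 °C.

25.7 °C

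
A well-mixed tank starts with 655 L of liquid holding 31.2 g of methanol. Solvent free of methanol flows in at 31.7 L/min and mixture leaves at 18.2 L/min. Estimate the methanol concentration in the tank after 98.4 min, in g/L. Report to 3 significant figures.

0.00353 g/L

Let m(t) be the amount of methanol. Volume: V(t) = V₀ + (Q_in − Q_out) t = 655 + 13.500 t; V(98.4) = 1983.4 L.
No methanol enters, so dm/dt = −Q_out · (m/V).
Separate: dm/m = −Q_out dt/V(t) ⇒ ln(m/m₀) = −(Q_out/(Q_in−Q_out)) ln(V/V₀).
m = m₀ (V₀/V)^(Q_out/(Q_in−Q_out)) = 31.2 × (655/1983.4)^(1.3481) = 7.0060 g.
C = m/V = 7.0060/1983.4 = 0.0035323 g/L.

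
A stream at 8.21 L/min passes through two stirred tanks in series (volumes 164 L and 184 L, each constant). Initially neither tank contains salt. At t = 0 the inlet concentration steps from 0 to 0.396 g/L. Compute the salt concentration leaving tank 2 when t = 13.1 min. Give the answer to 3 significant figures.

Species balance on tank i: dCᵢ/dt = (Cᵢ₋₁ − Cᵢ)/τᵢ with τᵢ = Vᵢ/Q.
τ₁ = 164/8.21 = 19.976 min; τ₂ = 184/8.21 = 22.412 min.
Solving the cascade with C₁(0)=C₂(0)=0 gives C₂(t) = C_in[1 − (τ₁ e^(−t/τ₁) − τ₂ e^(−t/τ₂))/(τ₁ − τ₂)].
At t = 13.1: e^(−t/τ₁) = 0.51903, e^(−t/τ₂) = 0.55738.
C₂ = 0.396·[1 − (19.976·0.51903 − 22.412·0.55738)/(-2.4361)] = 0.396·0.12817 = 0.050755 g/L.

0.0508 g/L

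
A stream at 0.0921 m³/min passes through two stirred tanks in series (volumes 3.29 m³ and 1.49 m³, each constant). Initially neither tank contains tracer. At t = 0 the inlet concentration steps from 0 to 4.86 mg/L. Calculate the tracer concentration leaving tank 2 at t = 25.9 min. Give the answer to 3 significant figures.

Each tank obeys Vᵢ dCᵢ/dt = Q(Cᵢ₋₁ − Cᵢ), so τᵢ = Vᵢ/Q.
τ₁ = 3.29/0.0921 = 35.722 min; τ₂ = 1.49/0.0921 = 16.178 min.
Solving the cascade with C₁(0)=C₂(0)=0 gives C₂(t) = C_in[1 − (τ₁ e^(−t/τ₁) − τ₂ e^(−t/τ₂))/(τ₁ − τ₂)].
At t = 25.9: e^(−t/τ₁) = 0.48430, e^(−t/τ₂) = 0.20171.
C₂ = 4.86·[1 − (35.722·0.48430 − 16.178·0.20171)/(19.544)] = 4.86·0.28177 = 1.3694 mg/L.

1.37 mg/L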